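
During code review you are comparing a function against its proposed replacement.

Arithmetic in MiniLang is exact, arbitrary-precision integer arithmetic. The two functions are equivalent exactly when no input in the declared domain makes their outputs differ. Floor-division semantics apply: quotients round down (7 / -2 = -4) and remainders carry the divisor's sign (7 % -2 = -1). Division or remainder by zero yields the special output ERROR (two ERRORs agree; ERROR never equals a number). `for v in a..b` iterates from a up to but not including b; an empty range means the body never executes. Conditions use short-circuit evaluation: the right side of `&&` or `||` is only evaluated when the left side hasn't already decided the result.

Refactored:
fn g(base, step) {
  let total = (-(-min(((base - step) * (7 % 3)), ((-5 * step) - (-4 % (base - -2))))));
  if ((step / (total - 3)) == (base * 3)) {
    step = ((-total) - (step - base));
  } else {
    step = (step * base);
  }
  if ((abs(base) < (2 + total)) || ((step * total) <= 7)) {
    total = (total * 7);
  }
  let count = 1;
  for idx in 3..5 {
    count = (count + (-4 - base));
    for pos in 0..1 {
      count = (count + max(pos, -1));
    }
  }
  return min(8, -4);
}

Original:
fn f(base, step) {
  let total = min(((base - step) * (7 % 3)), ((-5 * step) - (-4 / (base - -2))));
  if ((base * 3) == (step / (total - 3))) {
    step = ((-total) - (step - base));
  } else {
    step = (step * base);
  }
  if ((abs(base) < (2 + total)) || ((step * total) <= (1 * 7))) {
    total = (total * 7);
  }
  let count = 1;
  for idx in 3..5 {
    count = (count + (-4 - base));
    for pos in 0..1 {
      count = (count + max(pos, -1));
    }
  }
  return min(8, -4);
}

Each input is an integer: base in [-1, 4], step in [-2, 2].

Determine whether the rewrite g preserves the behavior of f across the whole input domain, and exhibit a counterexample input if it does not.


Take base=4, step=-1.
f: total := 5 | ((base * 3) == (step / (total - 3))): false | step := -4 | ((abs(base) < (2 + total)) || ((step * total) <= (1 * 7))): true | total := 35 | count := 1 | iter idx=3: | count := -7 | iter pos=0: | count := -7 | iter idx=4: | count := -15 | iter pos=0: | count := -15 | result -4
g: total := 3 | divide-by-zero, output ERROR
-4 against ERROR: the behavior changed.
verdict: not equivalent; witness: base=4, step=-1


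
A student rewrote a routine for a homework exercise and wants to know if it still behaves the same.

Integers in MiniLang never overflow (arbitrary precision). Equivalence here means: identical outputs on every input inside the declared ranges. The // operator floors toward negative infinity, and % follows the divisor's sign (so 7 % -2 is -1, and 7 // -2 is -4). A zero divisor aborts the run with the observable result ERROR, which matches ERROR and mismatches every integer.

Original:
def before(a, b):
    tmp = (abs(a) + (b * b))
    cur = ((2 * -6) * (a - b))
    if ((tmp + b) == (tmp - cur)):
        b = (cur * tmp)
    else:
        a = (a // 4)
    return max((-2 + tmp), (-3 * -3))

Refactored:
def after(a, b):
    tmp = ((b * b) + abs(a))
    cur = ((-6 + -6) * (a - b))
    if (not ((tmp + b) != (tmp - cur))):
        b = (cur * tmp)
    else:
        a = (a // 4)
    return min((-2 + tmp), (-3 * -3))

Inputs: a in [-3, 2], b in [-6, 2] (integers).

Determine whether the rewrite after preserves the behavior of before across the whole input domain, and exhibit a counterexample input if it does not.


On input a=-3, b=-6, before returns 37 while after returns 9.
verdict: not equivalent; witness: a=-3, b=-6


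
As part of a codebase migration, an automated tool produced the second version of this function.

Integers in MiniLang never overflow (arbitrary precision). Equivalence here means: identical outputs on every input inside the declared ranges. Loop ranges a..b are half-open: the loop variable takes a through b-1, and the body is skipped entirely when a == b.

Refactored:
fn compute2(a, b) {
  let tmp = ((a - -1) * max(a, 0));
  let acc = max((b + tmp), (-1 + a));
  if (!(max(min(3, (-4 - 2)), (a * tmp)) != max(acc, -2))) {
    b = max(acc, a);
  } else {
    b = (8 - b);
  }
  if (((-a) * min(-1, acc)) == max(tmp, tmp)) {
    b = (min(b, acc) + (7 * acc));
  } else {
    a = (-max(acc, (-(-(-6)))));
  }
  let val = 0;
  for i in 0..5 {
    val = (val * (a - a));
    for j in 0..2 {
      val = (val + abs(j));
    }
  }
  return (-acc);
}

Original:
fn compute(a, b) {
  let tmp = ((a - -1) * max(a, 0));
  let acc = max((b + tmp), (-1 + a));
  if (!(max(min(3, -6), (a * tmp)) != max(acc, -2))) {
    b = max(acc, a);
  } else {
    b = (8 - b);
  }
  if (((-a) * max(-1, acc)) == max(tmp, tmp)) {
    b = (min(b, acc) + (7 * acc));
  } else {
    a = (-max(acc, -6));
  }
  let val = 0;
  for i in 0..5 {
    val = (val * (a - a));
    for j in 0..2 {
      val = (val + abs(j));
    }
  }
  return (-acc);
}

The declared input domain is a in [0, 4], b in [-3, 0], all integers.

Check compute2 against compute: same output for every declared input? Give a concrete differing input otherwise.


The edit looks behavioral (`max(-1, acc)` became `min(-1, acc)`), but over these ranges it never changes the outcome.
Spot check at a=4, b=-3 — compute: tmp=20, then acc=17, then (!(max(min(3, -6), (a * tmp)) != max(acc, -2))) is false, then b=11, then (((-a) * max(-1, acc)) == max(tmp, tmp)) is false, then a=-17, then val=0, then (i=0), then val=0, then (j=0), then val=0, then (j=1), then val=1, then (i=1), then val=0, then (j=0), then val=0, then (j=1), then val=1, then (i=2), then val=0, then (j=0), then val=0, then (j=1), then val=1, then (i=3), then val=0, then (j=0), then val=0, then (j=1), then val=1, then (i=4), then val=0, then (j=0), then val=0, then (j=1), then val=1, then returns -17. compute2: tmp=20, then acc=17, then (!(max(min(3, (-4 - 2)), (a * tmp)) != max(acc, -2))) is false, then b=11, then (((-a) * min(-1, acc)) == max(tmp, tmp)) is false, then a=-17, then val=0, then (i=0), then val=0, then (j=0), then val=0, then (j=1), then val=1, then (i=1), then val=0, then (j=0), then val=0, then (j=1), then val=1, then (i=2), then val=0, then (j=0), then val=0, then (j=1), then val=1, then (i=3), then val=0, then (j=0), then val=0, then (j=1), then val=1, then (i=4), then val=0, then (j=0), then val=0, then (j=1), then val=1, then returns -17. Both give -17.
Across all 20 domain points the two functions coincide.
verdict: equivalent


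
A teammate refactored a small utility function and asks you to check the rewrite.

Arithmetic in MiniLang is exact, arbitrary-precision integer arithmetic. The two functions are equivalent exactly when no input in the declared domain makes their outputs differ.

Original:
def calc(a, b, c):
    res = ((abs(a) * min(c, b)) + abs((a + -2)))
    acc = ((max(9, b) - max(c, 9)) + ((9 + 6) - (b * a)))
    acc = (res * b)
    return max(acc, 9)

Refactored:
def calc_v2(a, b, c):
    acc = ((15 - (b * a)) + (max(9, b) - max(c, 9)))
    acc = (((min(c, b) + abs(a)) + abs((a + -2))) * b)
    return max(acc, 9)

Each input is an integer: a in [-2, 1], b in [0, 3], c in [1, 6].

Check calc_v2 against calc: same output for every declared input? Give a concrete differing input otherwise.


Input a=-2, b=2, c=1: 12 from calc versus 14 from calc_v2.
verdict: not equivalent; witness: a=-2, b=2, c=1


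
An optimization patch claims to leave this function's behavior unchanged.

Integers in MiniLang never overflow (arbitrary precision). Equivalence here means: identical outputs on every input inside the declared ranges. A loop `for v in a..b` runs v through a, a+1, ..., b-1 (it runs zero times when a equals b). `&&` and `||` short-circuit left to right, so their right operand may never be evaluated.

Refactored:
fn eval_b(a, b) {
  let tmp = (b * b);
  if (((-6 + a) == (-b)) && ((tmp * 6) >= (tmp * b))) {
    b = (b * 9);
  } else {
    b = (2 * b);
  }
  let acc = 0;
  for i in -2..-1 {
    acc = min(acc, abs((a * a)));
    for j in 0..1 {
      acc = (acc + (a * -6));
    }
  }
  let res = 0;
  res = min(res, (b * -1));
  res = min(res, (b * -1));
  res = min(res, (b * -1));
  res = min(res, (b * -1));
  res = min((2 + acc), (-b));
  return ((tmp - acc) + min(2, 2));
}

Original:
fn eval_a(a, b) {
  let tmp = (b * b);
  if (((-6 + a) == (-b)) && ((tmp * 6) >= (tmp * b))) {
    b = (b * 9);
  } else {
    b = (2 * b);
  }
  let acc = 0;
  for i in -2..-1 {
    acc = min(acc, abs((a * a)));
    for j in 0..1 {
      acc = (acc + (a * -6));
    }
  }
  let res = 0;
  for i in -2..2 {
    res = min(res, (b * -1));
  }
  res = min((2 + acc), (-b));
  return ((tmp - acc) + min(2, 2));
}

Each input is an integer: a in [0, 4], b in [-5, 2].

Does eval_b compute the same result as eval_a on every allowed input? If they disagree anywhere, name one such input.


Comparing the listings, the differences include: constant usage differs, and min/max/abs usage differs, and loop structure differs, and arithmetic usage differs, and statement counts differ.
Tracing a=4, b=-3: eval_a: tmp becomes 9; next (((-6 + a) == (-b)) && ((tmp * 6) >= (tmp * b))) evaluates to false; next b becomes -6; next acc becomes 0; next at i=-2:; next acc becomes 0; next at j=0:; next acc becomes -24; next res becomes 0; next at i=-2:; next res becomes 0; next at i=-1:; next res becomes 0; next at i=0:; next res becomes 0; next at i=1:; next res becomes 0; next res becomes -22; next final value 35 | eval_b: tmp becomes 9; next (((-6 + a) == (-b)) && ((tmp * 6) >= (tmp * b))) evaluates to false; next b becomes -6; next acc becomes 0; next at i=-2:; next acc becomes 0; next at j=0:; next acc becomes -24; next res becomes 0; next res becomes 0; next res becomes 0; next res becomes 0; next res becomes 0; next res becomes -22; next final value 35 — matching result 35.
Every one of the 40 inputs gives matching results.
verdict: equivalent


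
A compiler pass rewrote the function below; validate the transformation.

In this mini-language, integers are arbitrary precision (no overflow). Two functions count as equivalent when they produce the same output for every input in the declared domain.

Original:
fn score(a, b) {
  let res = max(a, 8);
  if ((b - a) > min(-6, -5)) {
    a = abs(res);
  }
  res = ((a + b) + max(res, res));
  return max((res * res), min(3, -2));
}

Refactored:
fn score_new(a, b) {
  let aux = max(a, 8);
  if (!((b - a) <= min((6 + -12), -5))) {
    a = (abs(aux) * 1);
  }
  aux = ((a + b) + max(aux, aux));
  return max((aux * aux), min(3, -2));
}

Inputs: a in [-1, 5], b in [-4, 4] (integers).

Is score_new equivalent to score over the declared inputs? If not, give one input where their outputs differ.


The two versions differ — the changes include boolean connective usage differs, comparison usage differs, local variable names differ, constant usage differs, arithmetic usage differs.
Spot check at a=2, b=2 — score: res := 8 | ((b - a) > min(-6, -5)): true | a := 8 | res := 18 | result 324. score_new: aux := 8 | (!((b - a) <= min((6 + -12), -5))): true | a := 8 | aux := 18 | result 324. Both give 324.
Checked all 63 inputs in the declared domain: the outputs agree on every one.
verdict: equivalent


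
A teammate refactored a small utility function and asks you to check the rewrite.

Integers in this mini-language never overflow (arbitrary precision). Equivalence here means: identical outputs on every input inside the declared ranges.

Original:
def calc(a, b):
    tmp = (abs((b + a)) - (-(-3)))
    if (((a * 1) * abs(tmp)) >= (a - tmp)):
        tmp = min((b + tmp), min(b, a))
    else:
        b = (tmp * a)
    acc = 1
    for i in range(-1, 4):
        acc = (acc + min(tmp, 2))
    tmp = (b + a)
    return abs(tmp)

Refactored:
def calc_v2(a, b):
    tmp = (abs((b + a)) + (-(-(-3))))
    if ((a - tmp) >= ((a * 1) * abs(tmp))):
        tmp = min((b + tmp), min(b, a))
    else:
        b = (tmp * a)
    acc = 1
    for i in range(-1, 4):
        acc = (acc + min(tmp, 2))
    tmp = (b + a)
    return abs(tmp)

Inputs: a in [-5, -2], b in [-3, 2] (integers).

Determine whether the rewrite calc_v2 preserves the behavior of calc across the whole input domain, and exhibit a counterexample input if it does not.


These are not equivalent — on a=-5, b=-3 the outputs split (30 vs 8).
calc: tmp = 5; (((a * 1) * abs(tmp)) >= (a - tmp)) -> false; b = -25; acc = 1; [i=-1]; acc = 3; [i=0]; acc = 5; [i=1]; acc = 7; [i=2]; acc = 9; [i=3]; acc = 11; tmp = -30; return 30
calc_v2: tmp = 5; ((a - tmp) >= ((a * 1) * abs(tmp))) -> true; tmp = -5; acc = 1; [i=-1]; acc = -4; [i=0]; acc = -9; [i=1]; acc = -14; [i=2]; acc = -19; [i=3]; acc = -24; tmp = -8; return 8
verdict: not equivalent; witness: a=-5, b=-3


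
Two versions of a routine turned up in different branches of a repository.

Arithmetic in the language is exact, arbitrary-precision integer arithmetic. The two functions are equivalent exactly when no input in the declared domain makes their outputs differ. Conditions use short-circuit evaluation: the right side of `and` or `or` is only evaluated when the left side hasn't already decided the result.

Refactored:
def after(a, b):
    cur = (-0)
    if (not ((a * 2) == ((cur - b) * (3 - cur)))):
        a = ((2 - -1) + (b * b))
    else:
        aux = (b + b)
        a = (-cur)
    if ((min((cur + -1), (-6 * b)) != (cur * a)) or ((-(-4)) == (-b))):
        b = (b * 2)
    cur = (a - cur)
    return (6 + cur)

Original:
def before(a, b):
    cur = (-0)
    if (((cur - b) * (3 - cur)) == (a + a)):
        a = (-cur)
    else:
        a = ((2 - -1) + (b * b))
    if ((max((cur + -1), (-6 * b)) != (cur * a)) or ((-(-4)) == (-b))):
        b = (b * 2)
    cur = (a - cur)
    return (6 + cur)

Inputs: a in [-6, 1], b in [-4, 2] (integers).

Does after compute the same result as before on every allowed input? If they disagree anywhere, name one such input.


Equivalent. The one real change (`max((cur + -1), (-6 * b))` became `min((cur + -1), (-6 * b))`) has no effect anywhere in the declared ranges.
Across all 56 domain points the two functions coincide.
Spot check at a=-1, b=0 — before: cur = 0; (((cur - b) * (3 - cur)) == (a + a)) -> false; a = 3; ((max((cur + -1), (-6 * b)) != (cur * a)) or ((-(-4)) == (-b))) -> false; cur = 3; return 9. after: cur = 0; (not ((a * 2) == ((cur - b) * (3 - cur)))) -> true; a = 3; ((min((cur + -1), (-6 * b)) != (cur * a)) or ((-(-4)) == (-b))) -> true; b = 0; cur = 3; return 9. Both give 9.
verdict: equivalent


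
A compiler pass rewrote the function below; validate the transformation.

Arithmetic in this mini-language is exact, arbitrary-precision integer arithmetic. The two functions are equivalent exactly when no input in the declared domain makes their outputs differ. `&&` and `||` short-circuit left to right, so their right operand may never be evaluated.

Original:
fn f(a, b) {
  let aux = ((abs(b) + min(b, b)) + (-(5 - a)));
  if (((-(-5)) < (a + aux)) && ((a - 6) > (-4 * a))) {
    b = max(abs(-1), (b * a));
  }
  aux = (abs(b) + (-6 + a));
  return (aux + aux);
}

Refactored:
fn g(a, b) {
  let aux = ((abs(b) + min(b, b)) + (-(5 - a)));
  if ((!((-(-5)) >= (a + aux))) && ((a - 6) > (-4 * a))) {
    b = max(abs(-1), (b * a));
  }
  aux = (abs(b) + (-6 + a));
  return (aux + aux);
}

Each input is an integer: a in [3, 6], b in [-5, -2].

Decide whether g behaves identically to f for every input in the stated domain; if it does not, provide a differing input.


Equivalent — the differences include comparison usage differs, boolean connective usage differs, yet no declared input distinguishes the two.
Tracing a=4, b=-2: f: aux=-1, then (((-(-5)) < (a + aux)) && ((a - 6) > (-4 * a))) is false, then aux=0, then returns 0 | g: aux=-1, then ((!((-(-5)) >= (a + aux))) && ((a - 6) > (-4 * a))) is false, then aux=0, then returns 0 — matching result 0.
Checked all 16 inputs in the declared domain: the outputs agree on every one.
verdict: equivalent


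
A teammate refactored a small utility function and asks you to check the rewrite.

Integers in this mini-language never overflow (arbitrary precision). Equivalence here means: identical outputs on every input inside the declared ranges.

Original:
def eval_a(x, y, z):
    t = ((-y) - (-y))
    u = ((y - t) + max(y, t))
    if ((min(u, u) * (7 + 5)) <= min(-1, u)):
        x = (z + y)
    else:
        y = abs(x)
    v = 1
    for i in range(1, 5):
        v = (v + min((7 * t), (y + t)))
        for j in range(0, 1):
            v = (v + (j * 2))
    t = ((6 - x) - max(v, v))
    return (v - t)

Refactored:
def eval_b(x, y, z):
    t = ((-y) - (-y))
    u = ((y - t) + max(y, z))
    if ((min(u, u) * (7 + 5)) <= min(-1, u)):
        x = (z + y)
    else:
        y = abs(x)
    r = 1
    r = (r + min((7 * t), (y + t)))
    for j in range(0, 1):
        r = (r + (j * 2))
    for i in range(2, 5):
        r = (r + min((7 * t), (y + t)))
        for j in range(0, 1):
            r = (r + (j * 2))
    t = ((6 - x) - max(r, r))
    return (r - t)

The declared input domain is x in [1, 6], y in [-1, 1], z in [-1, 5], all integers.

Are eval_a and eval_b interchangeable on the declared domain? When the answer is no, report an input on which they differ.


There is a counterexample at x=1, y=-1, z=1: -12 on one side, -3 on the other.
eval_a: t = 0; u = -1; ((min(u, u) * (7 + 5)) <= min(-1, u)) -> true; x = 0; v = 1; [i=1]; v = 0; [j=0]; v = 0; [i=2]; v = -1; [j=0]; v = -1; [i=3]; v = -2; [j=0]; v = -2; [i=4]; v = -3; [j=0]; v = -3; t = 9; return -12
eval_b: t = 0; u = 0; ((min(u, u) * (7 + 5)) <= min(-1, u)) -> false; y = 1; r = 1; r = 1; [j=0]; r = 1; [i=2]; r = 1; [j=0]; r = 1; [i=3]; r = 1; [j=0]; r = 1; [i=4]; r = 1; [j=0]; r = 1; t = 4; return -3
verdict: not equivalent; witness: x=1, y=-1, z=1


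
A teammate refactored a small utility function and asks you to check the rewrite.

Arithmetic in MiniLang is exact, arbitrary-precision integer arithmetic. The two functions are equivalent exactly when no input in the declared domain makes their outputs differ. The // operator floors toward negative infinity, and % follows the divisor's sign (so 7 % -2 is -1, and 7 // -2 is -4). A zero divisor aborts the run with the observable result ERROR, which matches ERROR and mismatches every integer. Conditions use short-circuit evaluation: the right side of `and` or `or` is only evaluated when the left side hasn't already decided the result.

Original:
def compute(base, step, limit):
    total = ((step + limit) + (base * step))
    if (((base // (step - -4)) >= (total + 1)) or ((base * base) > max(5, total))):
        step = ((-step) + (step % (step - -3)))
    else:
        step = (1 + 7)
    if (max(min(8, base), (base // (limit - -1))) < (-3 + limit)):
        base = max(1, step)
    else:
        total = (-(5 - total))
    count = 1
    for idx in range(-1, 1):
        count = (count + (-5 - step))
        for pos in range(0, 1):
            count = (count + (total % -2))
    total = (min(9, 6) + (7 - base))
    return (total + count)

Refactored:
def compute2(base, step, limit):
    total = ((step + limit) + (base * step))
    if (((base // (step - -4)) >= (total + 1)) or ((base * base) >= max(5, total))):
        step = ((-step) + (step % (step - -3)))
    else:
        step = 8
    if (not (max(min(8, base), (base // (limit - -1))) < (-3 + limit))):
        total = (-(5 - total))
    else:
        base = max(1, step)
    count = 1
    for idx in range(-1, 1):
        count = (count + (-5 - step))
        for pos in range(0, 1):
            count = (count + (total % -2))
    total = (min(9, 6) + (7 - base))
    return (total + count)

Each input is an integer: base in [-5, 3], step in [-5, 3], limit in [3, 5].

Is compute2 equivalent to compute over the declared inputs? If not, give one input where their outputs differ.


Consider the input base=-5, step=-5, limit=5.
compute: total := 25 | (((base // (step - -4)) >= (total + 1)) or ((base * base) > max(5, total))): false | step := 8 | (max(min(8, base), (base // (limit - -1))) < (-3 + limit)): true | base := 8 | count := 1 | iter idx=-1: | count := -12 | iter pos=0: | count := -13 | iter idx=0: | count := -26 | iter pos=0: | count := -27 | total := 5 | result -22
compute2: total := 25 | (((base // (step - -4)) >= (total + 1)) or ((base * base) >= max(5, total))): true | step := 4 | (not (max(min(8, base), (base // (limit - -1))) < (-3 + limit))): false | base := 4 | count := 1 | iter idx=-1: | count := -8 | iter pos=0: | count := -9 | iter idx=0: | count := -18 | iter pos=0: | count := -19 | total := 9 | result -10
-22 != -10, so the rewrite changes behavior.
verdict: not equivalent; witness: base=-5, step=-5, limit=5


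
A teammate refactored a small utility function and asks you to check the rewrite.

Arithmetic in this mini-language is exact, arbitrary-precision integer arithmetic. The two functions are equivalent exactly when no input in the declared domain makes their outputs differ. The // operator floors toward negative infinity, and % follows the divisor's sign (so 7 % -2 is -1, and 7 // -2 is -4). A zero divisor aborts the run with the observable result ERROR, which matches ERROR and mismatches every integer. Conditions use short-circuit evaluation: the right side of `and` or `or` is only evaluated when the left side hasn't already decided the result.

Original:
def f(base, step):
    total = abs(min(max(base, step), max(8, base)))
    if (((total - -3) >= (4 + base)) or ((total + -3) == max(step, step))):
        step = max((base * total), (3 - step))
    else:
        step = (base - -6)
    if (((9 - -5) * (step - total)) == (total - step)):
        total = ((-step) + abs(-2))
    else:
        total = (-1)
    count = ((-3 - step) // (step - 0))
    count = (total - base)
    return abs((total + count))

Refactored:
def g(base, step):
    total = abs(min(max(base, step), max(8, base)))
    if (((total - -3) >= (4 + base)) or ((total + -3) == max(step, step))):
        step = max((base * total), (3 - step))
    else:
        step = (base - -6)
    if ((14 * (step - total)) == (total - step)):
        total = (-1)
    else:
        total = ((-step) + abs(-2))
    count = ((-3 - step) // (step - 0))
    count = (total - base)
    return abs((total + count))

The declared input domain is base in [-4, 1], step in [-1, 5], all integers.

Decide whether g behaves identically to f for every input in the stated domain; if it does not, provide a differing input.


The rewrite breaks on base=-4, step=-1, where the results are 2 and 0.
f: total=1, then (((total - -3) >= (4 + base)) or ((total + -3) == max(step, step))) is true, then step=4, then (((9 - -5) * (step - total)) == (total - step)) is false, then total=-1, then count=-2, then count=3, then returns 2
g: total=1, then (((total - -3) >= (4 + base)) or ((total + -3) == max(step, step))) is true, then step=4, then ((14 * (step - total)) == (total - step)) is false, then total=-2, then count=-2, then count=2, then returns 0
verdict: not equivalent; witness: base=-4, step=-1


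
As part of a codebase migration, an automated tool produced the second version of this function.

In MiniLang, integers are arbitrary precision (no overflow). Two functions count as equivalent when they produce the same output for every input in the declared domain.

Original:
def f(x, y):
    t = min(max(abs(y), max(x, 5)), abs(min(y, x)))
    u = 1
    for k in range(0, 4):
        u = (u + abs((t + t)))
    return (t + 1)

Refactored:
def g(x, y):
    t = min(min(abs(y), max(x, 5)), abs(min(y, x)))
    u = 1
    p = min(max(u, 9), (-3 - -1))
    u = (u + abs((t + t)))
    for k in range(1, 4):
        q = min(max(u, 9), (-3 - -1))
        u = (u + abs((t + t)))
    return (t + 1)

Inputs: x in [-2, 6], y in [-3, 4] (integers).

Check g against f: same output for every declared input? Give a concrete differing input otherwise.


On input x=-2, y=-1, f returns 3 while g returns 2.
verdict: not equivalent; witness: x=-2, y=-1


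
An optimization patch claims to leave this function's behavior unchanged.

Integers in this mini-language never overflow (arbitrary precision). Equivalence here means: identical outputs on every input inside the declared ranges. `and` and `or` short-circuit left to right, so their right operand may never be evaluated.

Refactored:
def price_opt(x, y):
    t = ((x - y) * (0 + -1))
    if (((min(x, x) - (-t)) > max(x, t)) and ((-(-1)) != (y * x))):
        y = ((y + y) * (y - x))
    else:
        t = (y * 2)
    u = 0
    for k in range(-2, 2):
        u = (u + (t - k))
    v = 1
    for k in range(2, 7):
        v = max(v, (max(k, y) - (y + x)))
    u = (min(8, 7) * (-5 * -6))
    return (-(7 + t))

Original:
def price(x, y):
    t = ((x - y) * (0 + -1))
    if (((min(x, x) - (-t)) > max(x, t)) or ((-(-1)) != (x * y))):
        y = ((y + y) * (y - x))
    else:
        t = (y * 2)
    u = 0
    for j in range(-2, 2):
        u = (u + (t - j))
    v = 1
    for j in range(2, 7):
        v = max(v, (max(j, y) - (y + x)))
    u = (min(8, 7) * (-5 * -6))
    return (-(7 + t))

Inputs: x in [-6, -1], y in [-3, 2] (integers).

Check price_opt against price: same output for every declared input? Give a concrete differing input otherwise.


Run the pair on x=-6, y=-3.
price: t=3, then (((min(x, x) - (-t)) > max(x, t)) or ((-(-1)) != (x * y))) is true, then y=-18, then u=0, then (j=-2), then u=5, then (j=-1), then u=9, then (j=0), then u=12, then (j=1), then u=14, then v=1, then (j=2), then v=26, then (j=3), then v=27, then (j=4), then v=28, then (j=5), then v=29, then (j=6), then v=30, then u=210, then returns -10
price_opt: t=3, then (((min(x, x) - (-t)) > max(x, t)) and ((-(-1)) != (y * x))) is false, then t=-6, then u=0, then (k=-2), then u=-4, then (k=-1), then u=-9, then (k=0), then u=-15, then (k=1), then u=-22, then v=1, then (k=2), then v=11, then (k=3), then v=12, then (k=4), then v=13, then (k=5), then v=14, then (k=6), then v=15, then u=210, then returns -1
-10 and -1 differ, so these are not the same function on this domain.
verdict: not equivalent; witness: x=-6, y=-3


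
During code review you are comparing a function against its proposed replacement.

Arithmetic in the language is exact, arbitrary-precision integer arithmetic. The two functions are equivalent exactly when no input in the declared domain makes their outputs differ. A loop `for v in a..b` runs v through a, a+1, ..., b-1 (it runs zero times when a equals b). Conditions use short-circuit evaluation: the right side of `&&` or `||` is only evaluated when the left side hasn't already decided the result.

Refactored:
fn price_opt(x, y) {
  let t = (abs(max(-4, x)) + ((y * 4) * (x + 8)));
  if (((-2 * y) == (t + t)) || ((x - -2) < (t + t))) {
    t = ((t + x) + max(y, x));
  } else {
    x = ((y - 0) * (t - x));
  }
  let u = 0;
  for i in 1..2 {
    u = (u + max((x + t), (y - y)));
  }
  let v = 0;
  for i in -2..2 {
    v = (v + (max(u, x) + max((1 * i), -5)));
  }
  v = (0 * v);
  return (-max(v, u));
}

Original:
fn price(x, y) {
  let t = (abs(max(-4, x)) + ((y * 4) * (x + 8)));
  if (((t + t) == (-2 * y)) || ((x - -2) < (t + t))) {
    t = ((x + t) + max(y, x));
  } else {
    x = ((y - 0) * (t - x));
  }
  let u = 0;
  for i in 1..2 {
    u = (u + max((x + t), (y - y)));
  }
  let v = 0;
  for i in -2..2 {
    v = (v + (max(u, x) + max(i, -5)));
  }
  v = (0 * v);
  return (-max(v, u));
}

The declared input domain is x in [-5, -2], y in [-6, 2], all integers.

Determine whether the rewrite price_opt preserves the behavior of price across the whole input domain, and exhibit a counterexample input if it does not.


The two are interchangeable: arithmetic usage differs; constant usage differs, and every declared input agrees.
One worked example (x=-2, y=-5) — price: t=-118, then (((t + t) == (-2 * y)) || ((x - -2) < (t + t))) is false, then x=580, then u=0, then (i=1), then u=462, then v=0, then (i=-2), then v=578, then (i=-1), then v=1157, then (i=0), then v=1737, then (i=1), then v=2318, then v=0, then returns -462; price_opt: t=-118, then (((-2 * y) == (t + t)) || ((x - -2) < (t + t))) is false, then x=580, then u=0, then (i=1), then u=462, then v=0, then (i=-2), then v=578, then (i=-1), then v=1157, then (i=0), then v=1737, then (i=1), then v=2318, then v=0, then returns -462; agreement on -462.
Every one of the 36 inputs gives matching results.
verdict: equivalent


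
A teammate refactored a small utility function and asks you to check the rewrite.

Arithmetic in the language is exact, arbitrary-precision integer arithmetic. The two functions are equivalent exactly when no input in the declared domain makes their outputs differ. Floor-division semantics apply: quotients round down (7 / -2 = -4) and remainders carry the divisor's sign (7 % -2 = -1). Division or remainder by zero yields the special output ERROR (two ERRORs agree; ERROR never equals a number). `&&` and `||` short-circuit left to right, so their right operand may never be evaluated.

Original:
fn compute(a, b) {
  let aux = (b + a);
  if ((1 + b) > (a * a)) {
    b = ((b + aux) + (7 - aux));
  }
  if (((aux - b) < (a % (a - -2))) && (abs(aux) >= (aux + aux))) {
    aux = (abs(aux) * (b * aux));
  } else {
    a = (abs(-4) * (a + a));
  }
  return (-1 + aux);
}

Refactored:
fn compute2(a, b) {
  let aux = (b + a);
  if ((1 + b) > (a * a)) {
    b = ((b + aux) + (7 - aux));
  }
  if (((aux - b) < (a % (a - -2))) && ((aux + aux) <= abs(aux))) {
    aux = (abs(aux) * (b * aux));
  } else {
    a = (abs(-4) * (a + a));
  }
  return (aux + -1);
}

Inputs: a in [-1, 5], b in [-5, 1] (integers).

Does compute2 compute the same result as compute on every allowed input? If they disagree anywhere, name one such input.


Behavior is preserved: although comparison usage differs, the outputs never diverge.
Tracing a=2, b=-3: compute: aux becomes -1; next ((1 + b) > (a * a)) evaluates to false; next (((aux - b) < (a % (a - -2))) && (abs(aux) >= (aux + aux))) evaluates to false; next a becomes 16; next final value -2 | compute2: aux becomes -1; next ((1 + b) > (a * a)) evaluates to false; next (((aux - b) < (a % (a - -2))) && ((aux + aux) <= abs(aux))) evaluates to false; next a becomes 16; next final value -2 — matching result -2.
Across all 49 domain points the two functions coincide.
verdict: equivalent


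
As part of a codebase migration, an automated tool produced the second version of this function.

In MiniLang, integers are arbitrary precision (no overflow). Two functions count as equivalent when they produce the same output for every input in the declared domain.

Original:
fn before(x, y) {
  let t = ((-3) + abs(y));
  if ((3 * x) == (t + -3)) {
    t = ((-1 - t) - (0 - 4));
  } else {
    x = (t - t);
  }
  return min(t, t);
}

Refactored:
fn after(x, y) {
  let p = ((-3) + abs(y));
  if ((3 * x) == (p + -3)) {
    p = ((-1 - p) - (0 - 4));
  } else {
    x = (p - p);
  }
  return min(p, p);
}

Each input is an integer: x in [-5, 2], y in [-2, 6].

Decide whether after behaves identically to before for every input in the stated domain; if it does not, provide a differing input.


Changes here: local variable names differ; the full 72-point sweep finds no disagreement.
verdict: equivalent


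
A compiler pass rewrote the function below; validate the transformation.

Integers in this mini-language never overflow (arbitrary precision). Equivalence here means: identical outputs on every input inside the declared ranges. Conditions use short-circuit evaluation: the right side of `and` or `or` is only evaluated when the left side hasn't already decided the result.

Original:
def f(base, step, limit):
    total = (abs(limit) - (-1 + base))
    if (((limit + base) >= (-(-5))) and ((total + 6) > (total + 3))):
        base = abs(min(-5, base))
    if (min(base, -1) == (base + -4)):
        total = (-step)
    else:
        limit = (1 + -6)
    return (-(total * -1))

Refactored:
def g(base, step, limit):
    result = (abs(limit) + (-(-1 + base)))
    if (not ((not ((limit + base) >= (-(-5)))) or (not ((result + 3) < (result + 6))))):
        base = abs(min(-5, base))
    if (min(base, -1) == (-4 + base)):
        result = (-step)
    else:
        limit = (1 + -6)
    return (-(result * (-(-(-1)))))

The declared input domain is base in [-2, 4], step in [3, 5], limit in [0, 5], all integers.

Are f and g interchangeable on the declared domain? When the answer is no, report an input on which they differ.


Changes here: comparison usage differs; also local variable names differ; also boolean connective usage differs; also arithmetic usage differs; the full 126-point sweep finds no disagreement.
verdict: equivalent


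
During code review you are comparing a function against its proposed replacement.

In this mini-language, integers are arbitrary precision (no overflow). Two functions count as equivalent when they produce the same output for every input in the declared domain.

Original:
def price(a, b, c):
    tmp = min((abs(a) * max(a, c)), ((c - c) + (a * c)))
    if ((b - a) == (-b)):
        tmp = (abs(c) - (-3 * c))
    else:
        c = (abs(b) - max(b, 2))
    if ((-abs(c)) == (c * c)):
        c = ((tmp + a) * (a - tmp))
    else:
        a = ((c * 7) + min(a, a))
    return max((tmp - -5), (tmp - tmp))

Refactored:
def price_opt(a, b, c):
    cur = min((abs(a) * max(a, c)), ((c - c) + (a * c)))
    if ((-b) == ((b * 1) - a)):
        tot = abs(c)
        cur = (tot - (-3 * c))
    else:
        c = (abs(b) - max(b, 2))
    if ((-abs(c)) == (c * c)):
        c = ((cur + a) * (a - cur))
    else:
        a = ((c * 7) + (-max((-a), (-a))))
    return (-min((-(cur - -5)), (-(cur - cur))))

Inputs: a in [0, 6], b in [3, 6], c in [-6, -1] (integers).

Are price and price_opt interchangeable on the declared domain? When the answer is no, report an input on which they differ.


The two are interchangeable: arithmetic usage differs; also statement counts differ; also local variable names differ; also constant usage differs, and every declared input agrees.
As a probe, take a=1, b=4, c=-4: price runs tmp = -4; ((b - a) == (-b)) -> false; c = 0; ((-abs(c)) == (c * c)) -> true; c = -15; return 1; price_opt runs cur = -4; ((-b) == ((b * 1) - a)) -> false; c = 0; ((-abs(c)) == (c * c)) -> true; c = -15; return 1; both end at 1.
Sweeping the whole domain (168 inputs) finds no disagreement.
verdict: equivalent


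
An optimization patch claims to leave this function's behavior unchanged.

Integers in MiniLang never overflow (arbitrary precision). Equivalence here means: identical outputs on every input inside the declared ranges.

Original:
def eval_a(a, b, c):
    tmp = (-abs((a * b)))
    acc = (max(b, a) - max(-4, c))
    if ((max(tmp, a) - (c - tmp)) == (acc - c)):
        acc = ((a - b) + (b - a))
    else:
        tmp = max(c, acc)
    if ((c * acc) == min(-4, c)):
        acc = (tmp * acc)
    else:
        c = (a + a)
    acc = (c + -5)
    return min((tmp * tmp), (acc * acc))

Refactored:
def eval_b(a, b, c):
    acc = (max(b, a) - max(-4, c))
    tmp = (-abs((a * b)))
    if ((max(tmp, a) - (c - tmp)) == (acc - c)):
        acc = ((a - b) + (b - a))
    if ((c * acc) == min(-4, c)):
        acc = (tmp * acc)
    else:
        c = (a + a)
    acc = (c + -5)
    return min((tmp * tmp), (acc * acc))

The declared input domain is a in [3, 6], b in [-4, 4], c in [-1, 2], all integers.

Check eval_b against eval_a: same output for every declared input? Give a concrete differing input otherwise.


Take a=3, b=-4, c=-1.
eval_a: tmp becomes -12; next acc becomes 4; next ((max(tmp, a) - (c - tmp)) == (acc - c)) evaluates to false; next tmp becomes 4; next ((c * acc) == min(-4, c)) evaluates to true; next acc becomes 16; next acc becomes -6; next final value 16
eval_b: acc becomes 4; next tmp becomes -12; next ((max(tmp, a) - (c - tmp)) == (acc - c)) evaluates to false; next ((c * acc) == min(-4, c)) evaluates to true; next acc becomes -48; next acc becomes -6; next final value 36
16 against 36: the behavior changed.
verdict: not equivalent; witness: a=3, b=-4, c=-1


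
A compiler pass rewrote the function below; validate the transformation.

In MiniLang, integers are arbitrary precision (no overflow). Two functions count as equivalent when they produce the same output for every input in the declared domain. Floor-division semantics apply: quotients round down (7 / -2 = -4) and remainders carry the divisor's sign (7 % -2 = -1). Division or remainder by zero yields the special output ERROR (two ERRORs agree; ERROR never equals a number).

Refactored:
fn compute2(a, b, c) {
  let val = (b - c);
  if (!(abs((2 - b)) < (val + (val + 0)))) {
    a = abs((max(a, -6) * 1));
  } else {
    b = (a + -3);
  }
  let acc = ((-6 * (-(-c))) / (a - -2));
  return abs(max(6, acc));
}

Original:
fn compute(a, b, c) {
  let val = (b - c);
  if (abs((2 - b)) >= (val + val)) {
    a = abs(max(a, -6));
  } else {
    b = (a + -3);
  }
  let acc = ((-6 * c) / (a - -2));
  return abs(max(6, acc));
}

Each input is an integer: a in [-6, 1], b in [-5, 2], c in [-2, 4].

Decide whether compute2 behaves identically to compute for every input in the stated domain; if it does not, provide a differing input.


The two versions differ — the changes include boolean connective usage differs, plus arithmetic usage differs, plus comparison usage differs, plus constant usage differs.
As a probe, take a=-1, b=0, c=2: compute runs val = -2; (abs((2 - b)) >= (val + val)) -> true; a = 1; acc = -4; return 6; compute2 runs val = -2; (!(abs((2 - b)) < (val + (val + 0)))) -> true; a = 1; acc = -4; return 6; both end at 6.
Checked all 448 inputs in the declared domain: the outputs agree on every one.
verdict: equivalent


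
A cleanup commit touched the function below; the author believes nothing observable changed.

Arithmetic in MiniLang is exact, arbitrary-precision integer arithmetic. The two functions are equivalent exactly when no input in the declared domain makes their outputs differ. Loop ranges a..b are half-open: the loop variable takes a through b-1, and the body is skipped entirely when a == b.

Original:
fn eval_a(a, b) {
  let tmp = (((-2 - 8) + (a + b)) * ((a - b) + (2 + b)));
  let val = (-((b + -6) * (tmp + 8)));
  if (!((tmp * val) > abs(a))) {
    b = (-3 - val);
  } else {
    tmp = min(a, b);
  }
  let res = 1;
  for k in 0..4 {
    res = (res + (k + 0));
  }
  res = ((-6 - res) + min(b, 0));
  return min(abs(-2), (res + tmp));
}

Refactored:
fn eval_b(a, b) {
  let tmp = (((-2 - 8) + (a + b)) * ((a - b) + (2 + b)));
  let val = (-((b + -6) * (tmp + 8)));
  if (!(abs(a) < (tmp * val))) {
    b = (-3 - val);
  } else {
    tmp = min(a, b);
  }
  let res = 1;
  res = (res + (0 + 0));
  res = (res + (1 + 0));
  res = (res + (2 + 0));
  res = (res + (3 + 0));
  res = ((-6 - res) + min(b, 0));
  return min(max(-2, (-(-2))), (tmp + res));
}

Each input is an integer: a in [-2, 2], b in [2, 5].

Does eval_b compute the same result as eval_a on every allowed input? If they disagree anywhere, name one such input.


Changes here: min/max/abs usage differs, and comparison usage differs, and loop structure differs, and constant usage differs, and arithmetic usage differs, and statement counts differ, and local variable names differ; the full 20-point sweep finds no disagreement.
verdict: equivalent


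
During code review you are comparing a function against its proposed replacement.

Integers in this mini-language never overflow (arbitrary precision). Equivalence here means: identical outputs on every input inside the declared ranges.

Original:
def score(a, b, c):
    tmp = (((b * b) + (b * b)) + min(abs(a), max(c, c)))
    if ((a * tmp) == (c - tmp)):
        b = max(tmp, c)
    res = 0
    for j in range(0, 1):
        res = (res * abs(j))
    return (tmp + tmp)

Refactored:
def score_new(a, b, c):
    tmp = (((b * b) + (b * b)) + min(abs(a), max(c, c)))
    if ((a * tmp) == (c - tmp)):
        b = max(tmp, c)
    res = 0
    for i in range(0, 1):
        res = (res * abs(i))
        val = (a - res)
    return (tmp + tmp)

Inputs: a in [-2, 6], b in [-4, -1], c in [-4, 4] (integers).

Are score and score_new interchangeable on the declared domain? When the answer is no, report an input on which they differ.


Although statement counts differ; arithmetic usage differs; local variable names differ, 324/324 inputs agree.
verdict: equivalent


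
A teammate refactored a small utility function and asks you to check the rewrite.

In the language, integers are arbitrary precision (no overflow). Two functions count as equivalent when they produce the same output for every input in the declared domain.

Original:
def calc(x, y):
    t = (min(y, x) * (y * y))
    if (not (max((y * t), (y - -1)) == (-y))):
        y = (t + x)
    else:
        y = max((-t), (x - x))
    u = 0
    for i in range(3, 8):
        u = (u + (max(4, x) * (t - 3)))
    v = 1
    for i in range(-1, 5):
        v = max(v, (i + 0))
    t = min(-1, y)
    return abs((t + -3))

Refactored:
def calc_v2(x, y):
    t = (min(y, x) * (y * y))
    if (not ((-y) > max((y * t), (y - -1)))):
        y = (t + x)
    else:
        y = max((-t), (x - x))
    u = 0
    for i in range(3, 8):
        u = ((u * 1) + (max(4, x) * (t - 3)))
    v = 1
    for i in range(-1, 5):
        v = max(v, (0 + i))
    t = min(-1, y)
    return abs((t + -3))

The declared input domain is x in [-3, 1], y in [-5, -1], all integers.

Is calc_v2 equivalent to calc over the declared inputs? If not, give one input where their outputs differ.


Run the pair on x=-1, y=-1.
calc: t becomes -1; next (not (max((y * t), (y - -1)) == (-y))) evaluates to false; next y becomes 1; next u becomes 0; next at i=3:; next u becomes -16; next at i=4:; next u becomes -32; next at i=5:; next u becomes -48; next at i=6:; next u becomes -64; next at i=7:; next u becomes -80; next v becomes 1; next at i=-1:; next v becomes 1; next at i=0:; next v becomes 1; next at i=1:; next v becomes 1; next at i=2:; next v becomes 2; next at i=3:; next v becomes 3; next at i=4:; next v becomes 4; next t becomes -1; next final value 4
calc_v2: t becomes -1; next (not ((-y) > max((y * t), (y - -1)))) evaluates to true; next y becomes -2; next u becomes 0; next at i=3:; next u becomes -16; next at i=4:; next u becomes -32; next at i=5:; next u becomes -48; next at i=6:; next u becomes -64; next at i=7:; next u becomes -80; next v becomes 1; next at i=-1:; next v becomes 1; next at i=0:; next v becomes 1; next at i=1:; next v becomes 1; next at i=2:; next v becomes 2; next at i=3:; next v becomes 3; next at i=4:; next v becomes 4; next t becomes -2; next final value 5
4 and 5 differ, so these are not the same function on this domain.
verdict: not equivalent; witness: x=-1, y=-1
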